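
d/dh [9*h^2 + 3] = 18*h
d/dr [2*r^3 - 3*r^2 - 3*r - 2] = 6*r^2 - 6*r - 3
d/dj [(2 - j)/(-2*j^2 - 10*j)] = (-j^2 + 4*j + 10)/(2*j^2*(j^2 + 10*j + 25))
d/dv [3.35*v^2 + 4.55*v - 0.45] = 6.7*v + 4.55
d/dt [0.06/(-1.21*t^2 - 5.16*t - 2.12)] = (0.1452*t + 0.3096)/(1.21*t^2 + 5.16*t + 2.12)^2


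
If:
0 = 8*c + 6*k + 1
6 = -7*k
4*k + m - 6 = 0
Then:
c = 29/56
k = -6/7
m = 66/7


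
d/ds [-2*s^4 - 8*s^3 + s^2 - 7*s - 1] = -8*s^3 - 24*s^2 + 2*s - 7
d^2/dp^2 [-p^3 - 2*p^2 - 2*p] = -6*p - 4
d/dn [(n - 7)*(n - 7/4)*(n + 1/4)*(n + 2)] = 4*n^3 - 39*n^2/2 - 111*n/8 + 371/16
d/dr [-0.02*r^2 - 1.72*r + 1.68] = -0.04*r - 1.72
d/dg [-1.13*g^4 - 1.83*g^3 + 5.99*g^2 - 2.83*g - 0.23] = -4.52*g^3 - 5.49*g^2 + 11.98*g - 2.83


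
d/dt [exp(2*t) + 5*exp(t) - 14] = (2*exp(t) + 5)*exp(t)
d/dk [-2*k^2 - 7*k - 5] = -4*k - 7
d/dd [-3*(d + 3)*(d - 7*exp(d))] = 21*d*exp(d) - 6*d + 84*exp(d) - 9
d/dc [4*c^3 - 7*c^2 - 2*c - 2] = 12*c^2 - 14*c - 2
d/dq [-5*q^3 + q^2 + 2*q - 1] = -15*q^2 + 2*q + 2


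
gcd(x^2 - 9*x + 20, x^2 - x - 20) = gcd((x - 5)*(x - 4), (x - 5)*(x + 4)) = x - 5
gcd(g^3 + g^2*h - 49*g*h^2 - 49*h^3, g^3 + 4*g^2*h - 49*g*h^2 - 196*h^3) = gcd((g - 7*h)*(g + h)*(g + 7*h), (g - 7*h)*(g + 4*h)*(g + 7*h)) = g^2 - 49*h^2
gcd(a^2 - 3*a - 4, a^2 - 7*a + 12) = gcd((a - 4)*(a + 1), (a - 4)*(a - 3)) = a - 4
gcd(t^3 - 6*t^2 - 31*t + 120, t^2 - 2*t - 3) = t - 3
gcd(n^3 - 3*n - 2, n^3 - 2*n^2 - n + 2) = n^2 - n - 2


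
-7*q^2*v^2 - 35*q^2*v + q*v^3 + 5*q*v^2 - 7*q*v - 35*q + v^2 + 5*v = (-7*q + v)*(v + 5)*(q*v + 1)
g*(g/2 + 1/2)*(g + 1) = g^3/2 + g^2 + g/2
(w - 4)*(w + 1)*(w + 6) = w^3 + 3*w^2 - 22*w - 24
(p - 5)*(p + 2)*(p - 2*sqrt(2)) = p^3 - 3*p^2 - 2*sqrt(2)*p^2 - 10*p + 6*sqrt(2)*p + 20*sqrt(2)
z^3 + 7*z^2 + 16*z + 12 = (z + 2)^2*(z + 3)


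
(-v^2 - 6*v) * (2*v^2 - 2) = -2*v^4 - 12*v^3 + 2*v^2 + 12*v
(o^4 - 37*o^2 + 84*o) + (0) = o^4 - 37*o^2 + 84*o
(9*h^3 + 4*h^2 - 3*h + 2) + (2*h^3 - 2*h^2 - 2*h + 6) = 11*h^3 + 2*h^2 - 5*h + 8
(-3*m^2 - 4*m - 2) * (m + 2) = -3*m^3 - 10*m^2 - 10*m - 4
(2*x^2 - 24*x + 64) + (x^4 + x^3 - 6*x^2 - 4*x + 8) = x^4 + x^3 - 4*x^2 - 28*x + 72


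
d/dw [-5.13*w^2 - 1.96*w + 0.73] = -10.26*w - 1.96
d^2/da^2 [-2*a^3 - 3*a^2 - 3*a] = -12*a - 6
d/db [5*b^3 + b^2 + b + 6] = 15*b^2 + 2*b + 1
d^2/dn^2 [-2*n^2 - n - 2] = -4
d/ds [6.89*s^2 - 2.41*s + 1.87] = 13.78*s - 2.41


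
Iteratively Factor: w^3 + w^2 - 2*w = (w)*(w^2 + w - 2) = w*(w + 2)*(w - 1)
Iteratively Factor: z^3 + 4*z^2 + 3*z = (z + 3)*(z^2 + z) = (z + 1)*(z + 3)*(z)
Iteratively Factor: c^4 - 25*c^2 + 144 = (c + 4)*(c^3 - 4*c^2 - 9*c + 36) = (c - 4)*(c + 4)*(c^2 - 9) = (c - 4)*(c - 3)*(c + 4)*(c + 3)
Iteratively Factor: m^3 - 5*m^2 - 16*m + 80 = (m - 5)*(m^2 - 16) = (m - 5)*(m - 4)*(m + 4)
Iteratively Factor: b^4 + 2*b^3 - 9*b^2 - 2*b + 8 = (b - 1)*(b^3 + 3*b^2 - 6*b - 8) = (b - 2)*(b - 1)*(b^2 + 5*b + 4) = (b - 2)*(b - 1)*(b + 4)*(b + 1)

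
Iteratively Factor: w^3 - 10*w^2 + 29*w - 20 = (w - 1)*(w^2 - 9*w + 20) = (w - 5)*(w - 1)*(w - 4)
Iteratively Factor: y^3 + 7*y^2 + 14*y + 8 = (y + 2)*(y^2 + 5*y + 4) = (y + 2)*(y + 4)*(y + 1)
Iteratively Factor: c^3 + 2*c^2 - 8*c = (c - 2)*(c^2 + 4*c) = c*(c - 2)*(c + 4)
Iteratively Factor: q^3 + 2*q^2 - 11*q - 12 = (q + 4)*(q^2 - 2*q - 3) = (q + 1)*(q + 4)*(q - 3)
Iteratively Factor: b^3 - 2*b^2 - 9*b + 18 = (b + 3)*(b^2 - 5*b + 6) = (b - 2)*(b + 3)*(b - 3)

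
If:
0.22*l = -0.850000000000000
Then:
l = -3.86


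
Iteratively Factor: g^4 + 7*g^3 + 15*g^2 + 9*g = (g)*(g^3 + 7*g^2 + 15*g + 9) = g*(g + 3)*(g^2 + 4*g + 3) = g*(g + 3)^2*(g + 1)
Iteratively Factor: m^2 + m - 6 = (m + 3)*(m - 2)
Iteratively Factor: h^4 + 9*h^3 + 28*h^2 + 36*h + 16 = (h + 2)*(h^3 + 7*h^2 + 14*h + 8) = (h + 2)*(h + 4)*(h^2 + 3*h + 2) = (h + 2)^2*(h + 4)*(h + 1)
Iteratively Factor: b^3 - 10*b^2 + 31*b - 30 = (b - 3)*(b^2 - 7*b + 10) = (b - 5)*(b - 3)*(b - 2)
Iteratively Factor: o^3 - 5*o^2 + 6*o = (o)*(o^2 - 5*o + 6) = o*(o - 3)*(o - 2)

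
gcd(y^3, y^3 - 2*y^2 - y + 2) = 1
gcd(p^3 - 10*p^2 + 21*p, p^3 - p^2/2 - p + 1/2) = 1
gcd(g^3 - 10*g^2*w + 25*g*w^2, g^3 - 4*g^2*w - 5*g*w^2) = -g^2 + 5*g*w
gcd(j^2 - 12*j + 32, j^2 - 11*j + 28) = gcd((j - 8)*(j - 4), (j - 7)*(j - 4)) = j - 4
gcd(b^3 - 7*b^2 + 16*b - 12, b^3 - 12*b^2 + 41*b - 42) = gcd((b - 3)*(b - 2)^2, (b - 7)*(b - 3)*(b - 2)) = b^2 - 5*b + 6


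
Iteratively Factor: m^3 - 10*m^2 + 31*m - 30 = (m - 5)*(m^2 - 5*m + 6) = (m - 5)*(m - 2)*(m - 3)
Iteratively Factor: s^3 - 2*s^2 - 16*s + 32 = (s + 4)*(s^2 - 6*s + 8) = (s - 4)*(s + 4)*(s - 2)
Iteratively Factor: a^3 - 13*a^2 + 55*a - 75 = (a - 3)*(a^2 - 10*a + 25) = (a - 5)*(a - 3)*(a - 5)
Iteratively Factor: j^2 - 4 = (j + 2)*(j - 2)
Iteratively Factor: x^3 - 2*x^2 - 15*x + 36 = (x + 4)*(x^2 - 6*x + 9) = (x - 3)*(x + 4)*(x - 3)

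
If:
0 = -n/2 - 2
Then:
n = -4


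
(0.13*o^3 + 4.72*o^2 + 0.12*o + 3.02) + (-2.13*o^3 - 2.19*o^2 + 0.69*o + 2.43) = -2.0*o^3 + 2.53*o^2 + 0.81*o + 5.45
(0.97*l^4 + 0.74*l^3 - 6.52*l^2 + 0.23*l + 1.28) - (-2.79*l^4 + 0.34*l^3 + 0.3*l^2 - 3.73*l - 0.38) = 3.76*l^4 + 0.4*l^3 - 6.82*l^2 + 3.96*l + 1.66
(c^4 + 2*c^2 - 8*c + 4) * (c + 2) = c^5 + 2*c^4 + 2*c^3 - 4*c^2 - 12*c + 8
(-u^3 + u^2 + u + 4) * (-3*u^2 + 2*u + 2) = 3*u^5 - 5*u^4 - 3*u^3 - 8*u^2 + 10*u + 8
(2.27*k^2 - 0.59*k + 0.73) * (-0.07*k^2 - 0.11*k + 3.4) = -0.1589*k^4 - 0.2084*k^3 + 7.7318*k^2 - 2.0863*k + 2.482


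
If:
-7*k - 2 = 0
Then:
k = -2/7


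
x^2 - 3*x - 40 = (x - 8)*(x + 5)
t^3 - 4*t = t*(t - 2)*(t + 2)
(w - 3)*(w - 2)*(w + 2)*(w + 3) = w^4 - 13*w^2 + 36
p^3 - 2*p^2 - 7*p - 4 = (p - 4)*(p + 1)^2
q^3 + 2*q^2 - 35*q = q*(q - 5)*(q + 7)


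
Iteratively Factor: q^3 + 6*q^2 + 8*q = (q)*(q^2 + 6*q + 8) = q*(q + 2)*(q + 4)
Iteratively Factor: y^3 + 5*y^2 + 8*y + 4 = (y + 2)*(y^2 + 3*y + 2) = (y + 2)^2*(y + 1)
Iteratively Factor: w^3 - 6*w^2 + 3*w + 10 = (w + 1)*(w^2 - 7*w + 10) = (w - 5)*(w + 1)*(w - 2)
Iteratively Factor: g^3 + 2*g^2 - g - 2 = (g + 2)*(g^2 - 1) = (g - 1)*(g + 2)*(g + 1)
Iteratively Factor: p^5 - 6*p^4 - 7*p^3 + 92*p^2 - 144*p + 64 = (p + 4)*(p^4 - 10*p^3 + 33*p^2 - 40*p + 16) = (p - 1)*(p + 4)*(p^3 - 9*p^2 + 24*p - 16) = (p - 4)*(p - 1)*(p + 4)*(p^2 - 5*p + 4) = (p - 4)*(p - 1)^2*(p + 4)*(p - 4)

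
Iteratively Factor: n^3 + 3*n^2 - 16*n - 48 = (n + 3)*(n^2 - 16) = (n - 4)*(n + 3)*(n + 4)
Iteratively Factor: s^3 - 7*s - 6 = (s - 3)*(s^2 + 3*s + 2) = (s - 3)*(s + 2)*(s + 1)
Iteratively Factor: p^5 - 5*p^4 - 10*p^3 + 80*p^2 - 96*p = (p + 4)*(p^4 - 9*p^3 + 26*p^2 - 24*p) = p*(p + 4)*(p^3 - 9*p^2 + 26*p - 24) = p*(p - 2)*(p + 4)*(p^2 - 7*p + 12) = p*(p - 4)*(p - 2)*(p + 4)*(p - 3)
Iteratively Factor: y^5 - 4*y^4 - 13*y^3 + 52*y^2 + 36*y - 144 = (y + 3)*(y^4 - 7*y^3 + 8*y^2 + 28*y - 48) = (y - 3)*(y + 3)*(y^3 - 4*y^2 - 4*y + 16) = (y - 3)*(y + 2)*(y + 3)*(y^2 - 6*y + 8) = (y - 4)*(y - 3)*(y + 2)*(y + 3)*(y - 2)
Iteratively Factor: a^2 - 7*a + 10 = (a - 2)*(a - 5)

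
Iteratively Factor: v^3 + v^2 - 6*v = (v - 2)*(v^2 + 3*v) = (v - 2)*(v + 3)*(v)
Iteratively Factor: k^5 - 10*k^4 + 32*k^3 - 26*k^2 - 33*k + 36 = (k - 3)*(k^4 - 7*k^3 + 11*k^2 + 7*k - 12) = (k - 3)*(k + 1)*(k^3 - 8*k^2 + 19*k - 12) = (k - 4)*(k - 3)*(k + 1)*(k^2 - 4*k + 3) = (k - 4)*(k - 3)*(k - 1)*(k + 1)*(k - 3)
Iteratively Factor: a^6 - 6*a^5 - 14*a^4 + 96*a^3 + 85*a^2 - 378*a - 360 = (a - 3)*(a^5 - 3*a^4 - 23*a^3 + 27*a^2 + 166*a + 120) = (a - 4)*(a - 3)*(a^4 + a^3 - 19*a^2 - 49*a - 30) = (a - 4)*(a - 3)*(a + 2)*(a^3 - a^2 - 17*a - 15) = (a - 4)*(a - 3)*(a + 2)*(a + 3)*(a^2 - 4*a - 5) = (a - 5)*(a - 4)*(a - 3)*(a + 2)*(a + 3)*(a + 1)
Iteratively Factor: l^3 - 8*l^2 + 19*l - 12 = (l - 3)*(l^2 - 5*l + 4) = (l - 4)*(l - 3)*(l - 1)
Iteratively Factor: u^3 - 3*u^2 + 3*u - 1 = (u - 1)*(u^2 - 2*u + 1) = (u - 1)^2*(u - 1)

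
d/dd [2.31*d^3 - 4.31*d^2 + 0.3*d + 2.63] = 6.93*d^2 - 8.62*d + 0.3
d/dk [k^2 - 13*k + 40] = 2*k - 13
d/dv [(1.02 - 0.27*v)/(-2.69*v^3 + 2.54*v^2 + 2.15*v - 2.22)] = (-1.4526*v^3 + 8.9172*v^2 - 5.1816*v - 1.5936)/(7.2361*v^6 - 13.6652*v^5 - 5.1154*v^4 + 22.8656*v^3 - 6.6551*v^2 - 9.546*v + 4.9284)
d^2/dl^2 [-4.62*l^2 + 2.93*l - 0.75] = -9.24000000000000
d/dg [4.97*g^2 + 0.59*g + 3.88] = 9.94*g + 0.59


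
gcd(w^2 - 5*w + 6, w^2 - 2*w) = w - 2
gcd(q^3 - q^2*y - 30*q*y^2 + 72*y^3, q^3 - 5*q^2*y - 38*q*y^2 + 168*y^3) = -q^2 - 2*q*y + 24*y^2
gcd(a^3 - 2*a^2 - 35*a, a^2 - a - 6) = 1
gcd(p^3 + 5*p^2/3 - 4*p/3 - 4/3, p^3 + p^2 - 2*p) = p^2 + p - 2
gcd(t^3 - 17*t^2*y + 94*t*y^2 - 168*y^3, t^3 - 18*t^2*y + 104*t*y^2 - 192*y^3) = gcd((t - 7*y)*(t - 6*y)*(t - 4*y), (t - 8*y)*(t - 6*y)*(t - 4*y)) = t^2 - 10*t*y + 24*y^2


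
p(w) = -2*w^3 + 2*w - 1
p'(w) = 2 - 6*w^2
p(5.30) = -288.15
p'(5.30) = -166.54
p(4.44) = -167.18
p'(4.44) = -116.28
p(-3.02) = 48.05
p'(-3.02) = -52.72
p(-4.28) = 147.25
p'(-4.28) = -107.91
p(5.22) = -275.03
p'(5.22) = -161.49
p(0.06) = -0.88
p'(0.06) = 1.98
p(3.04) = -51.11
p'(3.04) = -53.45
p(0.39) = -0.34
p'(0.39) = 1.09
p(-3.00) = 47.00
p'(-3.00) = -52.00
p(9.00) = -1441.00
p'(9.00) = -484.00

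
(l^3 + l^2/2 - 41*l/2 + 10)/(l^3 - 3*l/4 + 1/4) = 2*(l^2 + l - 20)/(2*l^2 + l - 1)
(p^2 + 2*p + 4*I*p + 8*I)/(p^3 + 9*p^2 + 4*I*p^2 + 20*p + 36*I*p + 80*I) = (p + 2)/(p^2 + 9*p + 20)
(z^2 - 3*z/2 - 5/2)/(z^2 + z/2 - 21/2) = (2*z^2 - 3*z - 5)/(2*z^2 + z - 21)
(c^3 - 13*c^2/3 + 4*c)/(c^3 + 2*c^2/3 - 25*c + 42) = c*(3*c - 4)/(3*c^2 + 11*c - 42)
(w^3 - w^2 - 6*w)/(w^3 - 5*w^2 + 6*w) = (w + 2)/(w - 2)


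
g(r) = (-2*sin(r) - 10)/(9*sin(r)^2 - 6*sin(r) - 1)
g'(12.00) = -5.45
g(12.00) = -1.86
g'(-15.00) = 2.83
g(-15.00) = -1.30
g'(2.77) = -2.28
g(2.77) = 5.38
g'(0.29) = -1.24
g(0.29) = 5.34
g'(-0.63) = -3.98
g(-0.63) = -1.56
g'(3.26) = 2860.31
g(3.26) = 58.95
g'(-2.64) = 7.83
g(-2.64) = -2.28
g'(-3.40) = 2.77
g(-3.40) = 5.40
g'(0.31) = -0.34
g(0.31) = 5.32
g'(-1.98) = 0.57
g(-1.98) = -0.68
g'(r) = (-18*sin(r)*cos(r) + 6*cos(r))*(-2*sin(r) - 10)/(9*sin(r)^2 - 6*sin(r) - 1)^2 - 2*cos(r)/(9*sin(r)^2 - 6*sin(r) - 1) = 2*(9*sin(r)^2 + 90*sin(r) - 29)*cos(r)/(9*sin(r)^2 - 6*sin(r) - 1)^2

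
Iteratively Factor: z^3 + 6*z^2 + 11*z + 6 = (z + 3)*(z^2 + 3*z + 2) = (z + 1)*(z + 3)*(z + 2)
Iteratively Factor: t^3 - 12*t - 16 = (t - 4)*(t^2 + 4*t + 4) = (t - 4)*(t + 2)*(t + 2)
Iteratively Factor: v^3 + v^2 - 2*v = (v + 2)*(v^2 - v) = (v - 1)*(v + 2)*(v)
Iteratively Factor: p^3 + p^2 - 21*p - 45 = (p + 3)*(p^2 - 2*p - 15) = (p - 5)*(p + 3)*(p + 3)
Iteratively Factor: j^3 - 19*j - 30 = (j - 5)*(j^2 + 5*j + 6) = (j - 5)*(j + 2)*(j + 3)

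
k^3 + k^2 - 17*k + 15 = (k - 3)*(k - 1)*(k + 5)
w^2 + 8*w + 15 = (w + 3)*(w + 5)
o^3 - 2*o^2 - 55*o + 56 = (o - 8)*(o - 1)*(o + 7)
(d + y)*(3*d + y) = 3*d^2 + 4*d*y + y^2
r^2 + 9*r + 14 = (r + 2)*(r + 7)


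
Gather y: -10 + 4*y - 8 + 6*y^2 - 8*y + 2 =6*y^2 - 4*y - 16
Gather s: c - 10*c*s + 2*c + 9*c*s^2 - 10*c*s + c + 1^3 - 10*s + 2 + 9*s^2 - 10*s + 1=4*c + s^2*(9*c + 9) + s*(-20*c - 20) + 4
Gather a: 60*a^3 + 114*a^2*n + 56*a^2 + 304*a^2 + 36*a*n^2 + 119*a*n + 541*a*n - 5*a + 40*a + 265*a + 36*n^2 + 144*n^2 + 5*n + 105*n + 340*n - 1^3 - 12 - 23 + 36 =60*a^3 + a^2*(114*n + 360) + a*(36*n^2 + 660*n + 300) + 180*n^2 + 450*n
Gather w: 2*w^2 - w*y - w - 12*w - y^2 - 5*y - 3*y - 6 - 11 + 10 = 2*w^2 + w*(-y - 13) - y^2 - 8*y - 7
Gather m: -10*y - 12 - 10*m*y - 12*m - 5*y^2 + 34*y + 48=m*(-10*y - 12) - 5*y^2 + 24*y + 36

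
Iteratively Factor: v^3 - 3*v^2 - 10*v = (v - 5)*(v^2 + 2*v) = v*(v - 5)*(v + 2)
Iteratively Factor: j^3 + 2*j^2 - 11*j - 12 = (j + 4)*(j^2 - 2*j - 3) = (j - 3)*(j + 4)*(j + 1)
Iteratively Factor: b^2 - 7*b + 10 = (b - 2)*(b - 5)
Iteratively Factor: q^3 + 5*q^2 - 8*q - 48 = (q - 3)*(q^2 + 8*q + 16) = (q - 3)*(q + 4)*(q + 4)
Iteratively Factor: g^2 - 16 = (g - 4)*(g + 4)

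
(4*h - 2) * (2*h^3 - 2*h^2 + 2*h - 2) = 8*h^4 - 12*h^3 + 12*h^2 - 12*h + 4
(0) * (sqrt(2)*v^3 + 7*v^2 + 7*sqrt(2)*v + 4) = 0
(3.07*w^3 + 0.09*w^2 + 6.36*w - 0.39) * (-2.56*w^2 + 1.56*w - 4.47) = -7.8592*w^5 + 4.5588*w^4 - 29.8641*w^3 + 10.5177*w^2 - 29.0376*w + 1.7433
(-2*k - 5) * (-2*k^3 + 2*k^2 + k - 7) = 4*k^4 + 6*k^3 - 12*k^2 + 9*k + 35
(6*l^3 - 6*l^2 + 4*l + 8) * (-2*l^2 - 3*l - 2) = -12*l^5 - 6*l^4 - 2*l^3 - 16*l^2 - 32*l - 16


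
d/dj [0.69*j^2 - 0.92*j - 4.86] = 1.38*j - 0.92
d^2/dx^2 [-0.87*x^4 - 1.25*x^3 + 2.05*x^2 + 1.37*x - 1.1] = -10.44*x^2 - 7.5*x + 4.1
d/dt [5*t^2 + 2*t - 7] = 10*t + 2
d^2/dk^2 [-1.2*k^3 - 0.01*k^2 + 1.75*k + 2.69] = -7.2*k - 0.02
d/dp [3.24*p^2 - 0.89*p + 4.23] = 6.48*p - 0.89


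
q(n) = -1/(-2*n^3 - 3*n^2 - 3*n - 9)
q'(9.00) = 0.00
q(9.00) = 0.00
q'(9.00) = 0.00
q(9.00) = 0.00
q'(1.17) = -0.05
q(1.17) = 0.05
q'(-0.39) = -0.02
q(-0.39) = 0.12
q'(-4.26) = -0.01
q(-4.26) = -0.01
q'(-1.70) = -1.35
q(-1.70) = 0.36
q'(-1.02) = -0.06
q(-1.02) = 0.14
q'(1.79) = -0.03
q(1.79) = 0.03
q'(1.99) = -0.02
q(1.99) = 0.02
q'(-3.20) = -0.04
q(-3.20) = -0.03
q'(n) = -(6*n^2 + 6*n + 3)/(-2*n^3 - 3*n^2 - 3*n - 9)^2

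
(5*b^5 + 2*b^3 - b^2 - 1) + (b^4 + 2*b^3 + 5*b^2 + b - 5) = 5*b^5 + b^4 + 4*b^3 + 4*b^2 + b - 6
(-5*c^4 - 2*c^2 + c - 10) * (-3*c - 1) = 15*c^5 + 5*c^4 + 6*c^3 - c^2 + 29*c + 10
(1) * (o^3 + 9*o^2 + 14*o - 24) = o^3 + 9*o^2 + 14*o - 24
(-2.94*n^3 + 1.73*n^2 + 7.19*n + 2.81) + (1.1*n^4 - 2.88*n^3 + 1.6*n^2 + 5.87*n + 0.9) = 1.1*n^4 - 5.82*n^3 + 3.33*n^2 + 13.06*n + 3.71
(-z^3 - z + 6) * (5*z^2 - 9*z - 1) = -5*z^5 + 9*z^4 - 4*z^3 + 39*z^2 - 53*z - 6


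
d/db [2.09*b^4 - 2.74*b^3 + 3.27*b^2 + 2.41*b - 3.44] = 8.36*b^3 - 8.22*b^2 + 6.54*b + 2.41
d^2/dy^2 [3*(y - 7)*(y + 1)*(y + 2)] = 18*y - 24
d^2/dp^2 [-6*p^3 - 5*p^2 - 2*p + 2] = -36*p - 10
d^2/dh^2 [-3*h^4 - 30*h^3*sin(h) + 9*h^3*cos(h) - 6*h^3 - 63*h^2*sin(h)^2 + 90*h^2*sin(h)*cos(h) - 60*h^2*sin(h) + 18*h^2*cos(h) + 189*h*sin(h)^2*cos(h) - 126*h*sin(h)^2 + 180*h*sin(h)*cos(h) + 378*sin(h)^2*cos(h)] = 30*h^3*sin(h) - 9*h^3*cos(h) + 6*h^2*sin(h) - 180*h^2*sin(2*h) - 198*h^2*cos(h) - 126*h^2*cos(2*h) - 36*h^2 - 252*h*sin(h) - 612*h*sin(2*h) - 933*h*cos(h)/4 + 108*h*cos(2*h) + 1701*h*cos(3*h)/4 - 36*h - 429*sin(h)/2 - 162*sin(2*h) + 567*sin(3*h)/2 - 117*cos(h)/2 + 423*cos(2*h) + 1701*cos(3*h)/2 - 63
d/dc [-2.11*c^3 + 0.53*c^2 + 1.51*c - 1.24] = -6.33*c^2 + 1.06*c + 1.51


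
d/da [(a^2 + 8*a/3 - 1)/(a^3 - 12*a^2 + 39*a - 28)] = (-3*a^4 - 16*a^3 + 222*a^2 - 240*a - 107)/(3*(a^6 - 24*a^5 + 222*a^4 - 992*a^3 + 2193*a^2 - 2184*a + 784))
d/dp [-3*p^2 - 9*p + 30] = -6*p - 9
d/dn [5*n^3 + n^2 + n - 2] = 15*n^2 + 2*n + 1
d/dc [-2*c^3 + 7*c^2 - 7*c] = -6*c^2 + 14*c - 7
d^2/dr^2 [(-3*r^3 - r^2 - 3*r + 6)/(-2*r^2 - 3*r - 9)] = 6*(-7*r^3 + 39*r^2 + 153*r + 18)/(8*r^6 + 36*r^5 + 162*r^4 + 351*r^3 + 729*r^2 + 729*r + 729)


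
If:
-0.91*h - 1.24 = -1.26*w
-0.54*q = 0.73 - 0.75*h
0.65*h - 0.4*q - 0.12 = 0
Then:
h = -4.45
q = -7.54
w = -2.23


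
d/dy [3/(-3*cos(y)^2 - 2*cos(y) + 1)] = -6*(3*cos(y) + 1)*sin(y)/(3*cos(y)^2 + 2*cos(y) - 1)^2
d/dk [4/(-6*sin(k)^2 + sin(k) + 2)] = 4*(12*sin(k) - 1)*cos(k)/(-6*sin(k)^2 + sin(k) + 2)^2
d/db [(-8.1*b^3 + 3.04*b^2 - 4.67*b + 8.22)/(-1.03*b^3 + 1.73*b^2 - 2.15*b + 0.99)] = (-10.8818*b^4 + 25.2098*b^3 + 2.8859*b^2 - 22.422*b + 13.0497)/(1.0609*b^6 - 3.5638*b^5 + 7.4219*b^4 - 9.4784*b^3 + 8.0479*b^2 - 4.257*b + 0.9801)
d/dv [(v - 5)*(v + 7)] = 2*v + 2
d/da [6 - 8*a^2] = -16*a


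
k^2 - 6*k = k*(k - 6)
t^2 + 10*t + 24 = (t + 4)*(t + 6)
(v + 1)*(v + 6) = v^2 + 7*v + 6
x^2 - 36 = (x - 6)*(x + 6)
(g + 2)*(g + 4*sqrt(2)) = g^2 + 2*g + 4*sqrt(2)*g + 8*sqrt(2)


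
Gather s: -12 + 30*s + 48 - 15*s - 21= 15*s + 15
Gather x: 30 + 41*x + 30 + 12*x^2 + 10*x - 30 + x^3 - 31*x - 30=x^3 + 12*x^2 + 20*x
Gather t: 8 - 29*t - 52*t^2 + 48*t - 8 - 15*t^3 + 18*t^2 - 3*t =-15*t^3 - 34*t^2 + 16*t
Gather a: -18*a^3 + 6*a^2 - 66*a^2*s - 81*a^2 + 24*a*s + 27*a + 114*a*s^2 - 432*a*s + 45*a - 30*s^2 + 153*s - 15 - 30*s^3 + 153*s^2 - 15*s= -18*a^3 + a^2*(-66*s - 75) + a*(114*s^2 - 408*s + 72) - 30*s^3 + 123*s^2 + 138*s - 15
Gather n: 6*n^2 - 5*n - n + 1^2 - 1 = 6*n^2 - 6*n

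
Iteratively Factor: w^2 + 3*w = (w)*(w + 3)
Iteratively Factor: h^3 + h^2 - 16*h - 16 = (h - 4)*(h^2 + 5*h + 4) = (h - 4)*(h + 4)*(h + 1)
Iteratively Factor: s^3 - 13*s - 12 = (s + 1)*(s^2 - s - 12) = (s - 4)*(s + 1)*(s + 3)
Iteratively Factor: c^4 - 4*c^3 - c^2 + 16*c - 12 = (c - 3)*(c^3 - c^2 - 4*c + 4) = (c - 3)*(c - 1)*(c^2 - 4) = (c - 3)*(c - 1)*(c + 2)*(c - 2)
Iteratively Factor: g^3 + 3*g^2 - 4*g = (g)*(g^2 + 3*g - 4) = g*(g - 1)*(g + 4)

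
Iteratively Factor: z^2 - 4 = (z + 2)*(z - 2)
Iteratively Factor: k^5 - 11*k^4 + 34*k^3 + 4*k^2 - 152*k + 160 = (k - 4)*(k^4 - 7*k^3 + 6*k^2 + 28*k - 40) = (k - 4)*(k - 2)*(k^3 - 5*k^2 - 4*k + 20) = (k - 4)*(k - 2)*(k + 2)*(k^2 - 7*k + 10) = (k - 5)*(k - 4)*(k - 2)*(k + 2)*(k - 2)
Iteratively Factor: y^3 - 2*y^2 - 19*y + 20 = (y + 4)*(y^2 - 6*y + 5) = (y - 1)*(y + 4)*(y - 5)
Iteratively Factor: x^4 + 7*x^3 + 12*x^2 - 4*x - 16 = (x - 1)*(x^3 + 8*x^2 + 20*x + 16) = (x - 1)*(x + 4)*(x^2 + 4*x + 4) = (x - 1)*(x + 2)*(x + 4)*(x + 2)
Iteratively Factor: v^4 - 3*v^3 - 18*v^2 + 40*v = (v - 2)*(v^3 - v^2 - 20*v) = v*(v - 2)*(v^2 - v - 20) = v*(v - 5)*(v - 2)*(v + 4)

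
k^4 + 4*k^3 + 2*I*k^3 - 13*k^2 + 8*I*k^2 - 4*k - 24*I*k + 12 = (k - 2)*(k + 6)*(k + I)^2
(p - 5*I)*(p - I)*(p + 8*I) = p^3 + 2*I*p^2 + 43*p - 40*I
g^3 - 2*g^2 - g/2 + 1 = (g - 2)*(g - sqrt(2)/2)*(g + sqrt(2)/2)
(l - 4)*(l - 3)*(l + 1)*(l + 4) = l^4 - 2*l^3 - 19*l^2 + 32*l + 48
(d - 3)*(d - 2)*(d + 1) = d^3 - 4*d^2 + d + 6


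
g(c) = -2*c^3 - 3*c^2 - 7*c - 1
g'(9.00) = -547.00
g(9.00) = -1765.00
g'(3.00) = -79.00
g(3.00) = -103.00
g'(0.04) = -7.25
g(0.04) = -1.28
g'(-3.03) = -43.91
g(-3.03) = 48.30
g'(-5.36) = -147.22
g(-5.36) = 258.31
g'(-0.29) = -5.76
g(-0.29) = 0.83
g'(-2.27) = -24.30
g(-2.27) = 22.83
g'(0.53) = -11.87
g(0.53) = -5.85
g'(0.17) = -8.19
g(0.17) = -2.29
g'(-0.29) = -5.76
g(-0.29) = 0.83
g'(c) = -6*c^2 - 6*c - 7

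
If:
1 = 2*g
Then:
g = 1/2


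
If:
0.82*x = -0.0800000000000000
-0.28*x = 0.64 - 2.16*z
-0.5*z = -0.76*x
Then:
No Solution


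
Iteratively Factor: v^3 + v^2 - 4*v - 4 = (v + 2)*(v^2 - v - 2) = (v + 1)*(v + 2)*(v - 2)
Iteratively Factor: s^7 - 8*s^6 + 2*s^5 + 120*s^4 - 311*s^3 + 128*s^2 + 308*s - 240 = (s + 4)*(s^6 - 12*s^5 + 50*s^4 - 80*s^3 + 9*s^2 + 92*s - 60) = (s - 5)*(s + 4)*(s^5 - 7*s^4 + 15*s^3 - 5*s^2 - 16*s + 12) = (s - 5)*(s - 1)*(s + 4)*(s^4 - 6*s^3 + 9*s^2 + 4*s - 12) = (s - 5)*(s - 1)*(s + 1)*(s + 4)*(s^3 - 7*s^2 + 16*s - 12) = (s - 5)*(s - 2)*(s - 1)*(s + 1)*(s + 4)*(s^2 - 5*s + 6) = (s - 5)*(s - 2)^2*(s - 1)*(s + 1)*(s + 4)*(s - 3)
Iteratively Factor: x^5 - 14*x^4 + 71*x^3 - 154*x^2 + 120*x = (x - 5)*(x^4 - 9*x^3 + 26*x^2 - 24*x) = (x - 5)*(x - 4)*(x^3 - 5*x^2 + 6*x) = x*(x - 5)*(x - 4)*(x^2 - 5*x + 6) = x*(x - 5)*(x - 4)*(x - 3)*(x - 2)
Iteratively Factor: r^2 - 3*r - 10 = (r - 5)*(r + 2)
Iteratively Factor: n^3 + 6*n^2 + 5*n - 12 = (n - 1)*(n^2 + 7*n + 12) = (n - 1)*(n + 3)*(n + 4)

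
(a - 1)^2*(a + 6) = a^3 + 4*a^2 - 11*a + 6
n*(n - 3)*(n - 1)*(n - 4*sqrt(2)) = n^4 - 4*sqrt(2)*n^3 - 4*n^3 + 3*n^2 + 16*sqrt(2)*n^2 - 12*sqrt(2)*n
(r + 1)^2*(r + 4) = r^3 + 6*r^2 + 9*r + 4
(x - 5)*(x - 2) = x^2 - 7*x + 10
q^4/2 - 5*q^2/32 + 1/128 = (q/2 + 1/4)*(q - 1/2)*(q - 1/4)*(q + 1/4)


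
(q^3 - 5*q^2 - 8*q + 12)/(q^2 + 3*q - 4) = (q^2 - 4*q - 12)/(q + 4)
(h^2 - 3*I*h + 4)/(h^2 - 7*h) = (h^2 - 3*I*h + 4)/(h*(h - 7))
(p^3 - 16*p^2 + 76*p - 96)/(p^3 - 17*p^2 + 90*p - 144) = (p - 2)/(p - 3)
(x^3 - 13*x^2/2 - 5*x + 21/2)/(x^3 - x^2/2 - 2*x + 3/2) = (x - 7)/(x - 1)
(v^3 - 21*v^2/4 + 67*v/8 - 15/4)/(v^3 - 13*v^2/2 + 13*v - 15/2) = (4*v^2 - 11*v + 6)/(4*(v^2 - 4*v + 3))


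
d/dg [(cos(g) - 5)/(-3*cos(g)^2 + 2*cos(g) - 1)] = 3*(sin(g)^2 + 10*cos(g) - 4)*sin(g)/(3*sin(g)^2 + 2*cos(g) - 4)^2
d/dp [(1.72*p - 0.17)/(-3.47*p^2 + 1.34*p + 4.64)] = (5.9684*p^2 - 1.1798*p + 8.2086)/(12.0409*p^4 - 9.2996*p^3 - 30.406*p^2 + 12.4352*p + 21.5296)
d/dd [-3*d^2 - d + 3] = -6*d - 1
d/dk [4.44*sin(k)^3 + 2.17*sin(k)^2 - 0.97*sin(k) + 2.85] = (13.32*sin(k)^2 + 4.34*sin(k) - 0.97)*cos(k)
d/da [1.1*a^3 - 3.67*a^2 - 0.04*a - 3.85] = 3.3*a^2 - 7.34*a - 0.04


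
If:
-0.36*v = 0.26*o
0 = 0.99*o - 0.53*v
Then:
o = 0.00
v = 0.00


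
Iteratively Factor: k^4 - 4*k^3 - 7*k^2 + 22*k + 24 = (k - 4)*(k^3 - 7*k - 6) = (k - 4)*(k + 1)*(k^2 - k - 6) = (k - 4)*(k - 3)*(k + 1)*(k + 2)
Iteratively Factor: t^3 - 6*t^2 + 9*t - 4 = (t - 4)*(t^2 - 2*t + 1) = (t - 4)*(t - 1)*(t - 1)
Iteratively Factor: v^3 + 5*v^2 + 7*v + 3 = (v + 1)*(v^2 + 4*v + 3) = (v + 1)^2*(v + 3)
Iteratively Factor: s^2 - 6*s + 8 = (s - 4)*(s - 2)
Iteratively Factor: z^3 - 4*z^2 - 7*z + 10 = (z + 2)*(z^2 - 6*z + 5) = (z - 5)*(z + 2)*(z - 1)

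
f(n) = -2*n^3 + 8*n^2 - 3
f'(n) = -6*n^2 + 16*n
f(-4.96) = 437.86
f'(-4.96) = -226.97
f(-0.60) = 0.31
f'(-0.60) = -11.76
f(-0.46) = -1.11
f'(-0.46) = -8.63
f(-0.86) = 4.19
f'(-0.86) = -18.20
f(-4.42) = 325.99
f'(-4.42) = -187.94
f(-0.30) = -2.23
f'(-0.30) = -5.34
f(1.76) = 10.88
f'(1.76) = 9.57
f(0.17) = -2.78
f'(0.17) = 2.55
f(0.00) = -3.00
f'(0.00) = 0.00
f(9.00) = -813.00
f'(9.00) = -342.00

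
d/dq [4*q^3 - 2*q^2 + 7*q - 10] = 12*q^2 - 4*q + 7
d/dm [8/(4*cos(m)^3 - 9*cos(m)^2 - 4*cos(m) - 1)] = 16*(6*cos(m)^2 - 9*cos(m) - 2)*sin(m)/(4*sin(m)^2*cos(m) - 9*sin(m)^2 + 10)^2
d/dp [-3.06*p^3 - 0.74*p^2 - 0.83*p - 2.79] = -9.18*p^2 - 1.48*p - 0.83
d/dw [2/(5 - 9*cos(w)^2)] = -36*sin(w)*cos(w)/(9*cos(w)^2 - 5)^2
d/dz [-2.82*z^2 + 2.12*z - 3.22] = 2.12 - 5.64*z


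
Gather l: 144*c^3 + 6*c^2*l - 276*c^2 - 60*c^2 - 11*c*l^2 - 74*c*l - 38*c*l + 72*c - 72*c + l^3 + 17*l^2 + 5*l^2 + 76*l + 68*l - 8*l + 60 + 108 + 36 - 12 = 144*c^3 - 336*c^2 + l^3 + l^2*(22 - 11*c) + l*(6*c^2 - 112*c + 136) + 192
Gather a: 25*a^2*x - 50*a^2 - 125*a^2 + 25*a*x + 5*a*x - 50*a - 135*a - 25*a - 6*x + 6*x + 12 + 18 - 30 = a^2*(25*x - 175) + a*(30*x - 210)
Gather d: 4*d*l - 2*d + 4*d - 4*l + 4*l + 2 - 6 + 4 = d*(4*l + 2)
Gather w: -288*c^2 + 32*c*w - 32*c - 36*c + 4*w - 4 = -288*c^2 - 68*c + w*(32*c + 4) - 4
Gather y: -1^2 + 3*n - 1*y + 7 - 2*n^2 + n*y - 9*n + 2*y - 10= -2*n^2 - 6*n + y*(n + 1) - 4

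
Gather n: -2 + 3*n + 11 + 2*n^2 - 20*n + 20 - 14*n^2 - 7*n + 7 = -12*n^2 - 24*n + 36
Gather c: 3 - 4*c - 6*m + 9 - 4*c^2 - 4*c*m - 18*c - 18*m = -4*c^2 + c*(-4*m - 22) - 24*m + 12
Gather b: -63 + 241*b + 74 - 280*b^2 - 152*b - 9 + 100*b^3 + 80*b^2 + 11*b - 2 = 100*b^3 - 200*b^2 + 100*b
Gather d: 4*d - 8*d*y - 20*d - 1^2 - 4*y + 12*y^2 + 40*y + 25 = d*(-8*y - 16) + 12*y^2 + 36*y + 24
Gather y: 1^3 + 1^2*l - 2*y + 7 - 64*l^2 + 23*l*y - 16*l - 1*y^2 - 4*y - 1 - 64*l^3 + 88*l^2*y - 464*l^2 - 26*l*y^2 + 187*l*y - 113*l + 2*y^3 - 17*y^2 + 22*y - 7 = -64*l^3 - 528*l^2 - 128*l + 2*y^3 + y^2*(-26*l - 18) + y*(88*l^2 + 210*l + 16)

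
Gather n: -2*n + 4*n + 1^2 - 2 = 2*n - 1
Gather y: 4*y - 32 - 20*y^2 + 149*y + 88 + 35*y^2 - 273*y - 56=15*y^2 - 120*y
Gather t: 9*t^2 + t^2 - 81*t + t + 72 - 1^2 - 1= 10*t^2 - 80*t + 70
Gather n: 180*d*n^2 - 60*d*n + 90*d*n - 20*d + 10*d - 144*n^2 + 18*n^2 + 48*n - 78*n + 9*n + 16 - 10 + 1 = -10*d + n^2*(180*d - 126) + n*(30*d - 21) + 7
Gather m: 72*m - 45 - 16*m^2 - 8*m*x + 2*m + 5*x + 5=-16*m^2 + m*(74 - 8*x) + 5*x - 40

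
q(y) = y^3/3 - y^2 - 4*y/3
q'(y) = y^2 - 2*y - 4/3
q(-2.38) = -6.98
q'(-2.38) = 9.09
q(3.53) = -2.51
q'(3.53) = 4.07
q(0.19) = -0.29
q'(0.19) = -1.68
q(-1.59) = -1.75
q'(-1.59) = 4.37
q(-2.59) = -9.05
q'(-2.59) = 10.55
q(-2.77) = -11.06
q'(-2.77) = 11.88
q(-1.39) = -0.97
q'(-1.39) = 3.38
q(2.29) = -4.29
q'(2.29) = -0.67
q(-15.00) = -1330.00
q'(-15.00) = 253.67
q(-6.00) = -100.00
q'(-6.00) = 46.67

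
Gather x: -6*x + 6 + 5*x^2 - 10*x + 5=5*x^2 - 16*x + 11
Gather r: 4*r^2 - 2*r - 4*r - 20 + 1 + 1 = 4*r^2 - 6*r - 18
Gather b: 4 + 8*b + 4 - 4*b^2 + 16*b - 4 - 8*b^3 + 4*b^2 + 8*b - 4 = -8*b^3 + 32*b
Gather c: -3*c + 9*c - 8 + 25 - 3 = 6*c + 14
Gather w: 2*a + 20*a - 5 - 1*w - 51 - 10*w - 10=22*a - 11*w - 66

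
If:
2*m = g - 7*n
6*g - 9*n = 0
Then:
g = 3*n/2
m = -11*n/4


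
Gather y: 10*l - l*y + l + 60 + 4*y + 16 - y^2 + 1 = 11*l - y^2 + y*(4 - l) + 77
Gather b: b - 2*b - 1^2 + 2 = 1 - b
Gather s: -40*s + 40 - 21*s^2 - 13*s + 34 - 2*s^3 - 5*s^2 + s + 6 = -2*s^3 - 26*s^2 - 52*s + 80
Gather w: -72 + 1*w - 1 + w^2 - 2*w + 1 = w^2 - w - 72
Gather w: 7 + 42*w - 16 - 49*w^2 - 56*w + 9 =-49*w^2 - 14*w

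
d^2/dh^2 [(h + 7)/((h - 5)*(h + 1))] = 2*(h^3 + 21*h^2 - 69*h + 127)/(h^6 - 12*h^5 + 33*h^4 + 56*h^3 - 165*h^2 - 300*h - 125)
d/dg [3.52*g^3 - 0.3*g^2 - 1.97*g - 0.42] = 10.56*g^2 - 0.6*g - 1.97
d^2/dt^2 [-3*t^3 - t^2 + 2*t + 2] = -18*t - 2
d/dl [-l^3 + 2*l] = 2 - 3*l^2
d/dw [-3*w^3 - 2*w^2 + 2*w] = -9*w^2 - 4*w + 2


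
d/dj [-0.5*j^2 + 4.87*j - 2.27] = 4.87 - 1.0*j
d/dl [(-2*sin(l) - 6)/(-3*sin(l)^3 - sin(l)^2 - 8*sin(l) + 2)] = 2*(-6*sin(l)^3 - 28*sin(l)^2 - 6*sin(l) - 26)*cos(l)/(3*sin(l)^3 + sin(l)^2 + 8*sin(l) - 2)^2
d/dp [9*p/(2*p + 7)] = 63/(2*p + 7)^2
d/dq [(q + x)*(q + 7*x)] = 2*q + 8*x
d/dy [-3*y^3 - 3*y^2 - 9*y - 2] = -9*y^2 - 6*y - 9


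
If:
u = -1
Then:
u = -1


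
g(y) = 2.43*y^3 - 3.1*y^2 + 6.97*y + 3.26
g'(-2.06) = 50.68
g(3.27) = 77.87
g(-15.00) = -9000.04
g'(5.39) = 185.34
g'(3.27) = 64.65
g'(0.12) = 6.33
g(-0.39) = -0.07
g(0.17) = 4.37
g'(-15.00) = 1740.22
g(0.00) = 3.26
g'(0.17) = 6.13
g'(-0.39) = 10.50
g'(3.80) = 88.68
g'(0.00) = 6.97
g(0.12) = 4.06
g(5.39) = 331.28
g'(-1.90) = 45.07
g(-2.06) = -45.50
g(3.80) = 118.32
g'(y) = 7.29*y^2 - 6.2*y + 6.97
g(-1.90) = -37.84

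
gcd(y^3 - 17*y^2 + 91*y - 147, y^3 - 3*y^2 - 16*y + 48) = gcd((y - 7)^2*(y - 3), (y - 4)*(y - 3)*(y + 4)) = y - 3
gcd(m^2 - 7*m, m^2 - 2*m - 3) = 1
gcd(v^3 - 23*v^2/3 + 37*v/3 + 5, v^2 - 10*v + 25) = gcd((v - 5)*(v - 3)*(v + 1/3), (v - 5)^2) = v - 5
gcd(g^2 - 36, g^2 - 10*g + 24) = g - 6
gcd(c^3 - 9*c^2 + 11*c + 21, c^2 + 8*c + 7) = c + 1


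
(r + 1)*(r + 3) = r^2 + 4*r + 3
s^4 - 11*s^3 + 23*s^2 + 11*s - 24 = (s - 8)*(s - 3)*(s - 1)*(s + 1)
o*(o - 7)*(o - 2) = o^3 - 9*o^2 + 14*o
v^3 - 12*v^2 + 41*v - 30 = (v - 6)*(v - 5)*(v - 1)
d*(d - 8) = d^2 - 8*d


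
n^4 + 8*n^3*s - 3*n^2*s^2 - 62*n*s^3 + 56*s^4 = (n - 2*s)*(n - s)*(n + 4*s)*(n + 7*s)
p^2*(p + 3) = p^3 + 3*p^2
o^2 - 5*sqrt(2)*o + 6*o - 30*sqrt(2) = (o + 6)*(o - 5*sqrt(2))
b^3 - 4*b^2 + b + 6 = (b - 3)*(b - 2)*(b + 1)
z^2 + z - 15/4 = (z - 3/2)*(z + 5/2)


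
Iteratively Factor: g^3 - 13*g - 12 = (g - 4)*(g^2 + 4*g + 3) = (g - 4)*(g + 1)*(g + 3)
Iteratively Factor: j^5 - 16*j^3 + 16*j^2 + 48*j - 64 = (j + 4)*(j^4 - 4*j^3 + 16*j - 16) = (j - 2)*(j + 4)*(j^3 - 2*j^2 - 4*j + 8) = (j - 2)^2*(j + 4)*(j^2 - 4) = (j - 2)^3*(j + 4)*(j + 2)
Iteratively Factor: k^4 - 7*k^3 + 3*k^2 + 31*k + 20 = (k + 1)*(k^3 - 8*k^2 + 11*k + 20) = (k + 1)^2*(k^2 - 9*k + 20) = (k - 4)*(k + 1)^2*(k - 5)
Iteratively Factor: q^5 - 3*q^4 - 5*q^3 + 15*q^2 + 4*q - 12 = (q + 1)*(q^4 - 4*q^3 - q^2 + 16*q - 12) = (q - 2)*(q + 1)*(q^3 - 2*q^2 - 5*q + 6) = (q - 2)*(q + 1)*(q + 2)*(q^2 - 4*q + 3) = (q - 2)*(q - 1)*(q + 1)*(q + 2)*(q - 3)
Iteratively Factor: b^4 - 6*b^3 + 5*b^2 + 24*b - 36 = (b - 2)*(b^3 - 4*b^2 - 3*b + 18) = (b - 3)*(b - 2)*(b^2 - b - 6) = (b - 3)*(b - 2)*(b + 2)*(b - 3)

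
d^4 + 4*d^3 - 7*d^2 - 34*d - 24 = (d - 3)*(d + 1)*(d + 2)*(d + 4)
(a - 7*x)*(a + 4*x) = a^2 - 3*a*x - 28*x^2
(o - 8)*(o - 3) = o^2 - 11*o + 24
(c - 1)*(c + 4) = c^2 + 3*c - 4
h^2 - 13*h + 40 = (h - 8)*(h - 5)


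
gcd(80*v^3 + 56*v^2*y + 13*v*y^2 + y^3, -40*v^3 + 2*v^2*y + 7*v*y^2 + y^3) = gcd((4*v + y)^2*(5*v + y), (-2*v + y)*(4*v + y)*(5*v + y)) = 20*v^2 + 9*v*y + y^2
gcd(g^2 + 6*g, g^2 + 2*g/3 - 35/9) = 1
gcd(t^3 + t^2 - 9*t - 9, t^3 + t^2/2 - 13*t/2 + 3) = t + 3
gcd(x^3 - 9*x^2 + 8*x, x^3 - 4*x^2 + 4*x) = x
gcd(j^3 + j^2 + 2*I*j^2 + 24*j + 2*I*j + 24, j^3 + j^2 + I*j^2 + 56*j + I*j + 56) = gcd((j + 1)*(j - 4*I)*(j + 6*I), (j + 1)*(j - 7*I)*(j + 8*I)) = j + 1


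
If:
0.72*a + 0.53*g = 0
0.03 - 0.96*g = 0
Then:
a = -0.02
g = 0.03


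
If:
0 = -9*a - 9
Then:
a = -1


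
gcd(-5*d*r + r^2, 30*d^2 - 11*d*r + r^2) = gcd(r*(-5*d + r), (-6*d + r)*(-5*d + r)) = -5*d + r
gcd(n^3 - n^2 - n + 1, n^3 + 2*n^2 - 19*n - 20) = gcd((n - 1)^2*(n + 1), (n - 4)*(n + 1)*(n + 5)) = n + 1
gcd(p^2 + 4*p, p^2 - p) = p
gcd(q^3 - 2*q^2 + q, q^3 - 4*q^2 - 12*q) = q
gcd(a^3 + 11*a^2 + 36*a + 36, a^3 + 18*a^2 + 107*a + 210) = a + 6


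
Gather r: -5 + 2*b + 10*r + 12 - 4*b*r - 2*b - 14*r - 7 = r*(-4*b - 4)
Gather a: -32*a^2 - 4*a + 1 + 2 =-32*a^2 - 4*a + 3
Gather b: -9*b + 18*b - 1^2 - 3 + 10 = 9*b + 6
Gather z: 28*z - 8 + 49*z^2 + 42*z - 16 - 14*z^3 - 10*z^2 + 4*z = -14*z^3 + 39*z^2 + 74*z - 24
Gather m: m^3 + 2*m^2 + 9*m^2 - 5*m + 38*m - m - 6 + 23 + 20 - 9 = m^3 + 11*m^2 + 32*m + 28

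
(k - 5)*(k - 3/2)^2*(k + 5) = k^4 - 3*k^3 - 91*k^2/4 + 75*k - 225/4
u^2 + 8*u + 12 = (u + 2)*(u + 6)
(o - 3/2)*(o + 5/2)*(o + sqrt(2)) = o^3 + o^2 + sqrt(2)*o^2 - 15*o/4 + sqrt(2)*o - 15*sqrt(2)/4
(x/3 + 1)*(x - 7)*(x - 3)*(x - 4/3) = x^4/3 - 25*x^3/9 + x^2/9 + 25*x - 28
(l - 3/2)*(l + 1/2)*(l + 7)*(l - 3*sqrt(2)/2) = l^4 - 3*sqrt(2)*l^3/2 + 6*l^3 - 9*sqrt(2)*l^2 - 31*l^2/4 - 21*l/4 + 93*sqrt(2)*l/8 + 63*sqrt(2)/8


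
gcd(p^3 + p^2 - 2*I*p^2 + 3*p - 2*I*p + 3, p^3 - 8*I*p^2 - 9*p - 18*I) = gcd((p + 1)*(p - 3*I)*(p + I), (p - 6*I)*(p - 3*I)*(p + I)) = p^2 - 2*I*p + 3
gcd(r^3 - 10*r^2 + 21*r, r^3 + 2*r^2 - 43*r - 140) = r - 7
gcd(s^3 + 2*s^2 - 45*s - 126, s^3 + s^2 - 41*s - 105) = s^2 - 4*s - 21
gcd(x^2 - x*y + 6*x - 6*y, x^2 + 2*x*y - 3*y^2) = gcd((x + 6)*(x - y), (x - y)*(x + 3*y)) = x - y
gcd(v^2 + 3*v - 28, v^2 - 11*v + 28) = v - 4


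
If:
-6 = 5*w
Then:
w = -6/5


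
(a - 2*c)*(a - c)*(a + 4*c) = a^3 + a^2*c - 10*a*c^2 + 8*c^3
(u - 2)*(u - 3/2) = u^2 - 7*u/2 + 3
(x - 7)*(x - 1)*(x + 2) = x^3 - 6*x^2 - 9*x + 14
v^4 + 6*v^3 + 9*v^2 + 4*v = v*(v + 1)^2*(v + 4)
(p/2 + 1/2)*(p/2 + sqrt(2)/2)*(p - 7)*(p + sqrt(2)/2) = p^4/4 - 3*p^3/2 + 3*sqrt(2)*p^3/8 - 9*sqrt(2)*p^2/4 - 3*p^2/2 - 21*sqrt(2)*p/8 - 3*p/2 - 7/4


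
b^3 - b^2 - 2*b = b*(b - 2)*(b + 1)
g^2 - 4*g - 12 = (g - 6)*(g + 2)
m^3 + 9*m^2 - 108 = (m - 3)*(m + 6)^2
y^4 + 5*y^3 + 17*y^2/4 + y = y*(y + 1/2)^2*(y + 4)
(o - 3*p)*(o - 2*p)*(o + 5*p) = o^3 - 19*o*p^2 + 30*p^3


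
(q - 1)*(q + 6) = q^2 + 5*q - 6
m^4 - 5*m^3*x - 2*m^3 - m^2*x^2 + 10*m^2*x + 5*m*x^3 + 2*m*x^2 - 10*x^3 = (m - 2)*(m - 5*x)*(m - x)*(m + x)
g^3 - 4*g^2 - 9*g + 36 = (g - 4)*(g - 3)*(g + 3)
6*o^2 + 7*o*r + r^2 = (o + r)*(6*o + r)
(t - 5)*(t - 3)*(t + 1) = t^3 - 7*t^2 + 7*t + 15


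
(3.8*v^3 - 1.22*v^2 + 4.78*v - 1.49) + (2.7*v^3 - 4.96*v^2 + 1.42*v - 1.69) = 6.5*v^3 - 6.18*v^2 + 6.2*v - 3.18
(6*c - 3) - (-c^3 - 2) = c^3 + 6*c - 1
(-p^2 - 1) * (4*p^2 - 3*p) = -4*p^4 + 3*p^3 - 4*p^2 + 3*p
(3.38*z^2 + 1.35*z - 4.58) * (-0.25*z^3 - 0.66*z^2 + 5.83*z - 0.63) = -0.845*z^5 - 2.5683*z^4 + 19.9594*z^3 + 8.7639*z^2 - 27.5519*z + 2.8854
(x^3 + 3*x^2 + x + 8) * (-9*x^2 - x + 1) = -9*x^5 - 28*x^4 - 11*x^3 - 70*x^2 - 7*x + 8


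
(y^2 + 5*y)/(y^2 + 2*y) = (y + 5)/(y + 2)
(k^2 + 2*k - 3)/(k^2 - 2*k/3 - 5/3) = 3*(-k^2 - 2*k + 3)/(-3*k^2 + 2*k + 5)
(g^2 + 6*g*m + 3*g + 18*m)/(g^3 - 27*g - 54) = (g + 6*m)/(g^2 - 3*g - 18)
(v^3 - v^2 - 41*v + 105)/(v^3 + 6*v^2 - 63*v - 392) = (v^2 - 8*v + 15)/(v^2 - v - 56)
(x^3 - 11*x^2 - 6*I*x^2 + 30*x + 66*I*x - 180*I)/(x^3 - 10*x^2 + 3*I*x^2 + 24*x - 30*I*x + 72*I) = (x^2 - x*(5 + 6*I) + 30*I)/(x^2 + x*(-4 + 3*I) - 12*I)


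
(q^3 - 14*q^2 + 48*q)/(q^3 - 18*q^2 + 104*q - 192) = q/(q - 4)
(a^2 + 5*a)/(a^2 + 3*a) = (a + 5)/(a + 3)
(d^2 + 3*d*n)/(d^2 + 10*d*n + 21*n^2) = d/(d + 7*n)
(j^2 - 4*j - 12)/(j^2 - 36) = (j + 2)/(j + 6)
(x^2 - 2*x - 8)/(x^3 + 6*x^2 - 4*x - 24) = (x - 4)/(x^2 + 4*x - 12)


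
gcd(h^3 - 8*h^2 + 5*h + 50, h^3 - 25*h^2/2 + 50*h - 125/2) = h^2 - 10*h + 25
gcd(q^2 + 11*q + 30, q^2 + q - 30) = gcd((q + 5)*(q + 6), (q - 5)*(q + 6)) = q + 6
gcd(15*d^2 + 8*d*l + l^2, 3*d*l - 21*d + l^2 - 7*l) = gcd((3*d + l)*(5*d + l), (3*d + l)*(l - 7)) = 3*d + l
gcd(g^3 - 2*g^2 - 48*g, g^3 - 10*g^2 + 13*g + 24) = g - 8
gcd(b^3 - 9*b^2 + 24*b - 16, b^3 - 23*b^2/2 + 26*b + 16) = b - 4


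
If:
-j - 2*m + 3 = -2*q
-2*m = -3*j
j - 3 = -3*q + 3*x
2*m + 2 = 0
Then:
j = -2/3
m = -1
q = -17/6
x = -73/18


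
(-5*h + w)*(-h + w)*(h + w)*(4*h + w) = 20*h^4 + h^3*w - 21*h^2*w^2 - h*w^3 + w^4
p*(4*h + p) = 4*h*p + p^2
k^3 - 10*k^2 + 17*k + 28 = (k - 7)*(k - 4)*(k + 1)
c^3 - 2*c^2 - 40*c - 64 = (c - 8)*(c + 2)*(c + 4)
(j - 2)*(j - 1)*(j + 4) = j^3 + j^2 - 10*j + 8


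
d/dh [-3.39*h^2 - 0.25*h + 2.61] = -6.78*h - 0.25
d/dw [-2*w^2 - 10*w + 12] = -4*w - 10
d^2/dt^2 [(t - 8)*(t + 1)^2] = 6*t - 12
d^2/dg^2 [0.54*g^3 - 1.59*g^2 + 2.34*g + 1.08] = 3.24*g - 3.18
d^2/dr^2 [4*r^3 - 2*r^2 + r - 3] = 24*r - 4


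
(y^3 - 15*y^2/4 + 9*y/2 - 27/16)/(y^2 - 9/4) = (8*y^2 - 18*y + 9)/(4*(2*y + 3))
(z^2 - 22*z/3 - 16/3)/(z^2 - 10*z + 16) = (z + 2/3)/(z - 2)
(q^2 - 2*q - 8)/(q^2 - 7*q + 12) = (q + 2)/(q - 3)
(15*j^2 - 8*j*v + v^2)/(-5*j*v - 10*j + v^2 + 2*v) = (-3*j + v)/(v + 2)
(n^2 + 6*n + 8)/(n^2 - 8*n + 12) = (n^2 + 6*n + 8)/(n^2 - 8*n + 12)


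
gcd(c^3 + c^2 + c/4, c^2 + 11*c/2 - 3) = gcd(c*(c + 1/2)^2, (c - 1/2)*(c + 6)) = 1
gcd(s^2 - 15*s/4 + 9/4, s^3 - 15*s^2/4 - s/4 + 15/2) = s - 3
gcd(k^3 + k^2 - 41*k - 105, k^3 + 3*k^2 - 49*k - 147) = k^2 - 4*k - 21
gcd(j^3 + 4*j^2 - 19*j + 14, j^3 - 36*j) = 1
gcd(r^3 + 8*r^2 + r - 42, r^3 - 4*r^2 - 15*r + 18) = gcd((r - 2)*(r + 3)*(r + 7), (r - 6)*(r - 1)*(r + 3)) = r + 3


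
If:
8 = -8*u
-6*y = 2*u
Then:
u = -1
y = 1/3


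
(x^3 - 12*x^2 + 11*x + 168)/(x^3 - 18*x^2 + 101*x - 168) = (x + 3)/(x - 3)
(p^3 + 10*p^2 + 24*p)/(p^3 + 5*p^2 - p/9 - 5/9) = 9*p*(p^2 + 10*p + 24)/(9*p^3 + 45*p^2 - p - 5)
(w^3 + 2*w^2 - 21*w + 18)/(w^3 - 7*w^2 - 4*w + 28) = (w^3 + 2*w^2 - 21*w + 18)/(w^3 - 7*w^2 - 4*w + 28)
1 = 1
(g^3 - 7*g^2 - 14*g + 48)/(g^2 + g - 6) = g - 8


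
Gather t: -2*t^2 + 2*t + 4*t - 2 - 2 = -2*t^2 + 6*t - 4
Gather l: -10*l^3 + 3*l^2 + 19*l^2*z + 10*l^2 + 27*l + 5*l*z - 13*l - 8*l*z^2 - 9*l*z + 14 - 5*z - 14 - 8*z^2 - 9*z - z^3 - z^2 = -10*l^3 + l^2*(19*z + 13) + l*(-8*z^2 - 4*z + 14) - z^3 - 9*z^2 - 14*z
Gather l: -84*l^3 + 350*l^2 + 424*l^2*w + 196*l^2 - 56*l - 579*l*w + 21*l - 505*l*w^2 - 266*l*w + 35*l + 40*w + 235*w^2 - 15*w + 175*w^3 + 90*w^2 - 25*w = -84*l^3 + l^2*(424*w + 546) + l*(-505*w^2 - 845*w) + 175*w^3 + 325*w^2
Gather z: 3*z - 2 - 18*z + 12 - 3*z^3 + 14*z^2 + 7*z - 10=-3*z^3 + 14*z^2 - 8*z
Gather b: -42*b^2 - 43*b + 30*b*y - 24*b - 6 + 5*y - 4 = -42*b^2 + b*(30*y - 67) + 5*y - 10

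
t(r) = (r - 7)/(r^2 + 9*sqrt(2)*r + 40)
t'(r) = (-2*r - 9*sqrt(2))*(r - 7)/(r^2 + 9*sqrt(2)*r + 40)^2 + 1/(r^2 + 9*sqrt(2)*r + 40) = (r^2 + 9*sqrt(2)*r - (r - 7)*(2*r + 9*sqrt(2)) + 40)/(r^2 + 9*sqrt(2)*r + 40)^2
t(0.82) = -0.12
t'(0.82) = 0.05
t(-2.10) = -0.51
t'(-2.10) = 0.30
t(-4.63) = -4.64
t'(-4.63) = 6.82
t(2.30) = -0.06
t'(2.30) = 0.03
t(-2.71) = -0.76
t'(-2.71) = 0.51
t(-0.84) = -0.26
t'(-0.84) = 0.13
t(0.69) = -0.13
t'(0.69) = 0.06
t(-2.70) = -0.75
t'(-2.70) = 0.50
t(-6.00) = 35.37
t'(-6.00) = 67.33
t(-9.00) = -2.48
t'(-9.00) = -1.87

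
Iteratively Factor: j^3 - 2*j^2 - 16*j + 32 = (j + 4)*(j^2 - 6*j + 8) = (j - 4)*(j + 4)*(j - 2)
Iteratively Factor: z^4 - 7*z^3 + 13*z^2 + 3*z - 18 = (z - 3)*(z^3 - 4*z^2 + z + 6) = (z - 3)*(z - 2)*(z^2 - 2*z - 3) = (z - 3)^2*(z - 2)*(z + 1)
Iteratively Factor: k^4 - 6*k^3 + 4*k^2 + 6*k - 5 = (k + 1)*(k^3 - 7*k^2 + 11*k - 5) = (k - 5)*(k + 1)*(k^2 - 2*k + 1) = (k - 5)*(k - 1)*(k + 1)*(k - 1)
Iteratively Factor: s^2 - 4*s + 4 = (s - 2)*(s - 2)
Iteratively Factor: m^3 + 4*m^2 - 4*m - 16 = (m + 4)*(m^2 - 4) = (m + 2)*(m + 4)*(m - 2)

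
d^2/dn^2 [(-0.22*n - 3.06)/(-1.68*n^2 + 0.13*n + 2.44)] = ((-2.2176*n - 10.2244)*(-1.68*n^2 + 0.13*n + 2.44) - (0.22*n + 3.06)*(3.36*n - 0.13)*(6.72*n - 0.26))/(-1.68*n^2 + 0.13*n + 2.44)^3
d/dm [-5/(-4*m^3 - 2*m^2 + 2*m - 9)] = 10*(-6*m^2 - 2*m + 1)/(4*m^3 + 2*m^2 - 2*m + 9)^2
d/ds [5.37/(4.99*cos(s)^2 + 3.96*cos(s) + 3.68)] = (53.5926*cos(s) + 21.2652)*sin(s)/(4.99*cos(s)^2 + 3.96*cos(s) + 3.68)^2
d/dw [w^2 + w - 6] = 2*w + 1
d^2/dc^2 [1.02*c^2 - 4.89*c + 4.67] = 2.04000000000000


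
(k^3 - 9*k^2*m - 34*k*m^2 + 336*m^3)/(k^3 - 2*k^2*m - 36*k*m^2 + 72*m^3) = (k^2 - 15*k*m + 56*m^2)/(k^2 - 8*k*m + 12*m^2)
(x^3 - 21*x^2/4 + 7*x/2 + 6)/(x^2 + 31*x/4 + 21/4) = (x^2 - 6*x + 8)/(x + 7)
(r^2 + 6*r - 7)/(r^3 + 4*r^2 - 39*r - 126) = (r - 1)/(r^2 - 3*r - 18)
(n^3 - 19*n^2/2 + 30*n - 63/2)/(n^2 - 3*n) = n - 13/2 + 21/(2*n)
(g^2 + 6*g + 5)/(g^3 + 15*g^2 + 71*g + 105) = (g + 1)/(g^2 + 10*g + 21)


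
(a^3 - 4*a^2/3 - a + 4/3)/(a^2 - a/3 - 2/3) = (3*a^2 - a - 4)/(3*a + 2)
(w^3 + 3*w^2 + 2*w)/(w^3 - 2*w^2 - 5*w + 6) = w*(w + 1)/(w^2 - 4*w + 3)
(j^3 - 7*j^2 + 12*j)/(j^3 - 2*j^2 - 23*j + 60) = j/(j + 5)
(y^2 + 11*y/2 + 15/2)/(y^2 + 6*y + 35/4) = 2*(y + 3)/(2*y + 7)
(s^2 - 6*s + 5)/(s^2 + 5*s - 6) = (s - 5)/(s + 6)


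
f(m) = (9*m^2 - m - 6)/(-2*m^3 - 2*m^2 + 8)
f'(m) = (18*m - 1)/(-2*m^3 - 2*m^2 + 8) + (6*m^2 + 4*m)*(9*m^2 - m - 6)/(-2*m^3 - 2*m^2 + 8)^2 = (-m*(3*m + 2)*(-9*m^2 + m + 6) + (1 - 18*m)*(m^3 + m^2 - 4))/(2*(m^3 + m^2 - 4)^2)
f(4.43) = -0.81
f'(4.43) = 0.15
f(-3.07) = 1.74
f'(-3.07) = 0.44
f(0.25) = -0.73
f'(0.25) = 0.32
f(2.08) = -1.65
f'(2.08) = 1.09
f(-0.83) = 0.13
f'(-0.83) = -2.04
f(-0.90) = 0.28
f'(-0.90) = -2.15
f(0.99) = 0.45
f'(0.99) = 5.18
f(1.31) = 113.59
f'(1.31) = 24956.60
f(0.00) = -0.75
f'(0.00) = -0.12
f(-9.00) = 0.56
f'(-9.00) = 0.07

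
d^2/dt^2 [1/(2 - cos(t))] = (cos(t)^2 + 2*cos(t) - 2)/(cos(t) - 2)^3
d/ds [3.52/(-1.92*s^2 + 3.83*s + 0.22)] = (13.5168*s - 13.4816)/(-1.92*s^2 + 3.83*s + 0.22)^2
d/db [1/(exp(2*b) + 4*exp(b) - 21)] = 2*(-exp(b) - 2)*exp(b)/(exp(2*b) + 4*exp(b) - 21)^2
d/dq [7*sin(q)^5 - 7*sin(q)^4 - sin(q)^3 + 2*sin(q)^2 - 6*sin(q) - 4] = (35*sin(q)^4 - 28*sin(q)^3 - 3*sin(q)^2 + 4*sin(q) - 6)*cos(q)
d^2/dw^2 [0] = 0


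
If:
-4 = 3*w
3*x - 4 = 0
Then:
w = -4/3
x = 4/3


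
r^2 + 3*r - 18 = (r - 3)*(r + 6)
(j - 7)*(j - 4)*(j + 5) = j^3 - 6*j^2 - 27*j + 140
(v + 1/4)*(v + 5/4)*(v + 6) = v^3 + 15*v^2/2 + 149*v/16 + 15/8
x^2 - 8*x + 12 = (x - 6)*(x - 2)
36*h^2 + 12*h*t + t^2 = (6*h + t)^2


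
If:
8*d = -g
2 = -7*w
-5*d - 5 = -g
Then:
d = -5/13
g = 40/13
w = -2/7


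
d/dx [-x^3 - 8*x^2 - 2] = x*(-3*x - 16)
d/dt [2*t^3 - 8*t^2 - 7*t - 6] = 6*t^2 - 16*t - 7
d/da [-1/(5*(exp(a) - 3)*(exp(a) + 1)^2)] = (3*exp(a) - 5)*exp(a)/(5*(exp(a) - 3)^2*(exp(a) + 1)^3)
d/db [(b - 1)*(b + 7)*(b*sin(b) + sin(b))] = (b - 1)*(b + 1)*sin(b) + (b - 1)*(b + 7)*(b*cos(b) + sqrt(2)*sin(b + pi/4)) + (b + 1)*(b + 7)*sin(b)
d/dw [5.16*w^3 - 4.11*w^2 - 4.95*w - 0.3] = 15.48*w^2 - 8.22*w - 4.95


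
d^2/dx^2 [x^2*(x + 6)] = 6*x + 12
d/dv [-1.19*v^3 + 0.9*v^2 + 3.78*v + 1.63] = -3.57*v^2 + 1.8*v + 3.78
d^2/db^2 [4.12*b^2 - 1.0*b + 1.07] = 8.24000000000000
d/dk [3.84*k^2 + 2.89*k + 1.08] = 7.68*k + 2.89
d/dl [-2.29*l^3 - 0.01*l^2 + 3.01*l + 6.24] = -6.87*l^2 - 0.02*l + 3.01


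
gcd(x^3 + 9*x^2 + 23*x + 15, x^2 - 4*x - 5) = x + 1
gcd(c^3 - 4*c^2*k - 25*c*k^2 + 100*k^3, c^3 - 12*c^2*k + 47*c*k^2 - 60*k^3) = c^2 - 9*c*k + 20*k^2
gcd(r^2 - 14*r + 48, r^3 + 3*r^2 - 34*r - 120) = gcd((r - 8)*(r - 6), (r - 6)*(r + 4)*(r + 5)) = r - 6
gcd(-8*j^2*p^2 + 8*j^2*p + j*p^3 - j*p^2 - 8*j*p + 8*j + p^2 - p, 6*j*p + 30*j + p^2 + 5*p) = 1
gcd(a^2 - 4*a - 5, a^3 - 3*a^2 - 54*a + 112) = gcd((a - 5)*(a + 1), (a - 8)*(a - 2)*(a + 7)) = 1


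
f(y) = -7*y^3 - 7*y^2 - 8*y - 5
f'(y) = -21*y^2 - 14*y - 8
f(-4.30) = 456.52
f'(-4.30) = -336.09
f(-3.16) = 171.26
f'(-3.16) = -173.46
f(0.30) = -8.22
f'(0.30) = -14.09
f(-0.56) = -1.49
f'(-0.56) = -6.75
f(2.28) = -142.60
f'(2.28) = -149.09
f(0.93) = -24.12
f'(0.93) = -39.18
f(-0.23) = -3.45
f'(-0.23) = -5.89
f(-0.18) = -3.75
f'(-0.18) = -6.16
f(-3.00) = 145.00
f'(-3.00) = -155.00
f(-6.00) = 1303.00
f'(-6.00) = -680.00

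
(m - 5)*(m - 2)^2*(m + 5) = m^4 - 4*m^3 - 21*m^2 + 100*m - 100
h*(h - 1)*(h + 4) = h^3 + 3*h^2 - 4*h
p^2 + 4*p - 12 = (p - 2)*(p + 6)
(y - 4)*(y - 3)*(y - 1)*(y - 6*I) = y^4 - 8*y^3 - 6*I*y^3 + 19*y^2 + 48*I*y^2 - 12*y - 114*I*y + 72*I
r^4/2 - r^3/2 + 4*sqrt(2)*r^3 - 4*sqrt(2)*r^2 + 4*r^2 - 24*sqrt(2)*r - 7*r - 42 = (r/2 + 1)*(r - 3)*(r + sqrt(2))*(r + 7*sqrt(2))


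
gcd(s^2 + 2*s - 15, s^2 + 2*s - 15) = s^2 + 2*s - 15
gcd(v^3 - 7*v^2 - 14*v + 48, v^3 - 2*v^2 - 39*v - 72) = v^2 - 5*v - 24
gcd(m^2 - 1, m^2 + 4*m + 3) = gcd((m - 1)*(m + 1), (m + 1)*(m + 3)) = m + 1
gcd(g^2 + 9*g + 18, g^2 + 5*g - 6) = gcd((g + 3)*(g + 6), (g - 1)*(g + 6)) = g + 6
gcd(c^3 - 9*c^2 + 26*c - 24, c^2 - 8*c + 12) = c - 2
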